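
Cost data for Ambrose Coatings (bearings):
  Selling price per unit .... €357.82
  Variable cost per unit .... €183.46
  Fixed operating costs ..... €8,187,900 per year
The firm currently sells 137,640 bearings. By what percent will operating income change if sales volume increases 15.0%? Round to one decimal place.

Total contribution margin = 137,640 × €174.36 = €23,998,910.40.
Operating income = contribution − fixed costs = €23,998,910.40 − €8,187,900 = €15,811,010.40.
DOL = contribution ÷ EBIT = €23,998,910.40 ÷ €15,811,010.40 = 1.5179.
Operating income changes by 1.5179 × +15.0% = +22.8%.

+22.8%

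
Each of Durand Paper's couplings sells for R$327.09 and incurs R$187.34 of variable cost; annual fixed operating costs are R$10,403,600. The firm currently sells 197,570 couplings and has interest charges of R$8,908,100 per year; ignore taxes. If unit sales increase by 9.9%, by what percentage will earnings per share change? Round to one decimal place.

At 197,570 units, contribution = 197,570 × R$139.75 = R$27,610,407.50.
EBIT = R$27,610,407.50 − R$10,403,600 = R$17,206,807.50.
After interest of R$8,908,100.00, pre-tax earnings = R$8,298,707.50.
DCL = total CM / (EBIT − I) = R$27,610,407.50 / R$8,298,707.50 = 3.3271.
EPS therefore changes by 3.3271 × (+9.9%) = +32.9%.

+32.9%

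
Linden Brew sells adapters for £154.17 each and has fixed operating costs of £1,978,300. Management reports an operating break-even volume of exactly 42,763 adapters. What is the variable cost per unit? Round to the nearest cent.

£107.91

Contribution per unit must be FC / Q = £1,978,300 / 42,763 = £46.2620.
Variable cost per unit = £154.17 − £46.2620 = £107.91.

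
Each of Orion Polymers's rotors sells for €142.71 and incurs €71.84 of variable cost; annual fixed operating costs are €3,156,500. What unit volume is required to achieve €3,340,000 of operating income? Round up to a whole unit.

Contribution margin per unit = €142.71 − €71.84 = €70.87.
Required volume = (fixed costs + target profit) ÷ CM = (€3,156,500 + €3,340,000) ÷ €70.87 = 91,667.84, so 91,668 rotors.

91,668 rotors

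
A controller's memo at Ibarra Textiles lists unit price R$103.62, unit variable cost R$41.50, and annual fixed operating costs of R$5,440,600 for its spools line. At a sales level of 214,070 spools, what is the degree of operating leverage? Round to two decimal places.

1.69

Total contribution margin = 214,070 × R$62.12 = R$13,298,028.40.
Operating income = contribution − fixed costs = R$13,298,028.40 − R$5,440,600 = R$7,857,428.40.
So DOL = total CM / EBIT = R$13,298,028.40 / R$7,857,428.40 = 1.6924.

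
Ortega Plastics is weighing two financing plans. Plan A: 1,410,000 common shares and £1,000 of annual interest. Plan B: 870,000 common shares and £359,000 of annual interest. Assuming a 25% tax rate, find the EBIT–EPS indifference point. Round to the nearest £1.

£935,778

At indifference, (EBIT − 1,000)(1 − t)/1,410,000 = (EBIT − 359,000)(1 − t)/870,000.
The (1 − t) factor cancels: (EBIT − 1,000) × 870,000 = (EBIT − 359,000) × 1,410,000.
Solving, EBIT = (359,000·1,410,000 − 1,000·870,000) / (1,410,000 − 870,000) = 505,320,000,000 / 540,000 = 935,777.78.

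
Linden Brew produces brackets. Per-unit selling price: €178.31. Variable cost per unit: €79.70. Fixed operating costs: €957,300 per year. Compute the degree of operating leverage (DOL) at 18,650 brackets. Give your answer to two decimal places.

Contribution at this volume is 18,650 × €98.61 = €1,839,076.50.
Operating income = contribution − fixed costs = €1,839,076.50 − €957,300 = €881,776.50.
Degree of operating leverage = €1,839,076.50 / €881,776.50 = 2.0856.

2.09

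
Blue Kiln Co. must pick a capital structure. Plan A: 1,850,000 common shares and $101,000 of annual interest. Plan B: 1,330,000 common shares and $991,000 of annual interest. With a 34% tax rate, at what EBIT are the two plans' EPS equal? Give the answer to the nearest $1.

$3,267,346

Set EPS_A = EPS_B: (EBIT − $101,000)(1 − 0.34) ÷ 1,850,000 = (EBIT − $991,000)(1 − 0.34) ÷ 1,330,000.
The (1 − t) factor cancels: (EBIT − 101,000) × 1,330,000 = (EBIT − 991,000) × 1,850,000.
EBIT × (1,850,000 − 1,330,000) = 991,000 × 1,850,000 − 101,000 × 1,330,000 = 1,699,020,000,000, so EBIT = 1,699,020,000,000 ÷ 520,000 = 3,267,346.15.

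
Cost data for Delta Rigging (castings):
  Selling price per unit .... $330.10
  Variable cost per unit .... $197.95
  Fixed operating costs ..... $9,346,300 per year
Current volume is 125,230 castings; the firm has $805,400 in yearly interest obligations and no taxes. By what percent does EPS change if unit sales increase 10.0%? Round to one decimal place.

+25.9%

Total contribution margin = 125,230 × $132.15 = $16,549,144.50.
EBIT = $16,549,144.50 − $9,346,300 = $7,202,844.50.
Interest = $805,400.00, so EBIT − I = $6,397,444.50.
DCL = total CM / (EBIT − I) = $16,549,144.50 / $6,397,444.50 = 2.5868.
EPS therefore changes by 2.5868 × (+10.0%) = +25.9%.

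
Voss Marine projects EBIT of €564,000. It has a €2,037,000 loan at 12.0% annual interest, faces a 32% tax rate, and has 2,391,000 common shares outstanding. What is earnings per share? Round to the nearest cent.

Interest = €244,440.00, so EBT = €564,000 − €244,440.00 = €319,560.00.
Net income = €319,560.00 × (1 − 0.32) = €217,300.80.
Per share: €217,300.80 / 2,391,000 shares = €0.09.

€0.09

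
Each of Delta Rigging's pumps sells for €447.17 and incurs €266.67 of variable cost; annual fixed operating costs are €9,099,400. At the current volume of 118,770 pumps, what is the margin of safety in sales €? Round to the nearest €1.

Each unit contributes €447.17 − €266.67 = €180.50. Break-even units = €9,099,400 ÷ €180.50 = 50,412.19; break-even revenue = 50,412.19 × €447.17 = €22,542,818.27.
Actual sales revenue = 118,770 × €447.17 = €53,110,380.90.
Margin of safety = €53,110,380.90 − €22,542,818.27 = €30,567,563.

€30,567,563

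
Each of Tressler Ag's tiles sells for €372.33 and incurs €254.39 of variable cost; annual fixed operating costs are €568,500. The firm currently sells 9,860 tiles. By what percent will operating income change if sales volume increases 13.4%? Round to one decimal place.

+26.2%

At 9,860 units, contribution = 9,860 × €117.94 = €1,162,888.40.
Operating income = contribution − fixed costs = €1,162,888.40 − €568,500 = €594,388.40.
Degree of operating leverage = €1,162,888.40 / €594,388.40 = 1.9564.
Operating income changes by 1.9564 × +13.4% = +26.2%.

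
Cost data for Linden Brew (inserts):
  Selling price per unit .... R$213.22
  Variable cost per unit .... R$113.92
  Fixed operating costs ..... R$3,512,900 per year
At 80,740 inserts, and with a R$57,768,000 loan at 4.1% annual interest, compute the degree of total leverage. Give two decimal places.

3.75

Total contribution margin = 80,740 × R$99.30 = R$8,017,482.00.
Operating income = contribution − fixed costs = R$8,017,482.00 − R$3,512,900 = R$4,504,582.00. Interest = R$2,368,488.00, so EBIT − I = R$2,136,094.00.
Degree of total leverage = total CM / (EBIT − interest) = R$8,017,482.00 / R$2,136,094.00 = 3.7533.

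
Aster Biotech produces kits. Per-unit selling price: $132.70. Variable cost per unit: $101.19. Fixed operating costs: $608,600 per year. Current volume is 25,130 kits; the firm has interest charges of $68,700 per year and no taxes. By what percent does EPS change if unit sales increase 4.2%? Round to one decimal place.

Contribution at this volume is 25,130 × $31.51 = $791,846.30.
Subtracting fixed costs: EBIT = $791,846.30 − $608,600 = $183,246.30.
After interest of $68,700.00, pre-tax earnings = $114,546.30.
DCL = total CM / (EBIT − I) = $791,846.30 / $114,546.30 = 6.9129.
EPS therefore changes by 6.9129 × (+4.2%) = +29.0%.

+29.0%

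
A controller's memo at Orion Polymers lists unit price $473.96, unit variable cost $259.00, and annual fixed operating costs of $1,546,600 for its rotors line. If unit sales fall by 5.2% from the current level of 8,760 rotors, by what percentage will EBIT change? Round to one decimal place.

-29.1%

At 8,760 units, contribution = 8,760 × $214.96 = $1,883,049.60.
Operating income = contribution − fixed costs = $1,883,049.60 − $1,546,600 = $336,449.60.
So DOL = total CM / EBIT = $1,883,049.60 / $336,449.60 = 5.5968.
%ΔEBIT = DOL × %ΔSales = 5.5968 × -5.2% = -29.1%.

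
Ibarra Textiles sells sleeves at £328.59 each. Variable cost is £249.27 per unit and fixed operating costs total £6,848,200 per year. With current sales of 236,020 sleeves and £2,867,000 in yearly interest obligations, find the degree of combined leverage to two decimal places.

At 236,020 units, contribution = 236,020 × £79.32 = £18,721,106.40.
EBIT = £18,721,106.40 − £6,848,200 = £11,872,906.40. Interest = £2,867,000.00.
DOL = £18,721,106.40 ÷ £11,872,906.40 = 1.5768; DFL = £11,872,906.40 ÷ £9,005,906.40 = 1.3183.
DCL = DOL × DFL = 1.5768 × 1.3183 = 2.0787.

2.08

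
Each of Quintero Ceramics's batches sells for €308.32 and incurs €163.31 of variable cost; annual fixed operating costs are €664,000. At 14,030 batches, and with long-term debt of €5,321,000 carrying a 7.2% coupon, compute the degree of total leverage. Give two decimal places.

At 14,030 units, contribution = 14,030 × €145.01 = €2,034,490.30.
Subtracting fixed costs: EBIT = €2,034,490.30 − €664,000 = €1,370,490.30. Interest = €383,112.00.
DOL = €2,034,490.30 ÷ €1,370,490.30 = 1.4845; DFL = €1,370,490.30 ÷ €987,378.30 = 1.3880.
DCL = DOL × DFL = 1.4845 × 1.3880 = 2.0605.

2.06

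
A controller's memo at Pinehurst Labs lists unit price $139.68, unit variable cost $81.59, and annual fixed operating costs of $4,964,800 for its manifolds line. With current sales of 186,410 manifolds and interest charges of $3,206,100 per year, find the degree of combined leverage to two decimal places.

Contribution at this volume is 186,410 × $58.09 = $10,828,556.90.
EBIT = $10,828,556.90 − $4,964,800 = $5,863,756.90. Interest = $3,206,100.00.
DOL = $10,828,556.90 ÷ $5,863,756.90 = 1.8467; DFL = $5,863,756.90 ÷ $2,657,656.90 = 2.2064.
Combined leverage = 1.8467 × 2.2064 = 4.0746.

4.07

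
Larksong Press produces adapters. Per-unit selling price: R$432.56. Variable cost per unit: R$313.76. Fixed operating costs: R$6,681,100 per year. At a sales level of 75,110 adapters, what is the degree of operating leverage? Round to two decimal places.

Total contribution margin = 75,110 × R$118.80 = R$8,923,068.00.
EBIT = R$8,923,068.00 − R$6,681,100 = R$2,241,968.00.
DOL = contribution ÷ EBIT = R$8,923,068.00 ÷ R$2,241,968.00 = 3.9800.

3.98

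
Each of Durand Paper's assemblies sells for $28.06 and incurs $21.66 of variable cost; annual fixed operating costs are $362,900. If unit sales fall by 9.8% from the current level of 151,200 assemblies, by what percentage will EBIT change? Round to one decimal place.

At 151,200 units, contribution = 151,200 × $6.40 = $967,680.00.
Operating income = contribution − fixed costs = $967,680.00 − $362,900 = $604,780.00.
DOL = contribution ÷ EBIT = $967,680.00 ÷ $604,780.00 = 1.6001.
%ΔEBIT = DOL × %ΔSales = 1.6001 × -9.8% = -15.7%.

-15.7%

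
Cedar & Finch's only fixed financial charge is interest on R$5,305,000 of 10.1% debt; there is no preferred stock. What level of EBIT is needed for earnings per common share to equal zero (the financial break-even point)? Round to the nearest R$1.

Annual interest = 10.1% × R$5,305,000 = R$535,805.00.
With no preferred dividends, EPS = 0 when EBIT exactly covers interest, so the financial break-even EBIT is R$535,805.00.

R$535,805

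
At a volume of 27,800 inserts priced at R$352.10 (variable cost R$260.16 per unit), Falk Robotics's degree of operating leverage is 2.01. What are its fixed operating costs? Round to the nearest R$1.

R$1,284,324

Total contribution margin = 27,800 × R$91.94 = R$2,555,932.00.
Since DOL = CM ÷ EBIT, EBIT = R$2,555,932.00 ÷ 2.01 = R$1,271,607.96.
Fixed costs = CM − EBIT = R$2,555,932.00 − R$1,271,607.96 = R$1,284,324.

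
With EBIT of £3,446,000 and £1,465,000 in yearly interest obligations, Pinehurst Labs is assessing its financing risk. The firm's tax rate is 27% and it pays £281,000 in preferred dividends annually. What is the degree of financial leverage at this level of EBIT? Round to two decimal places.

2.16

Annual interest charges come to £1,465,000.00.
Preferred dividends grossed up pre-tax: £281,000 / (1 − 0.27) = £384,931.51.
DFL = EBIT ÷ [EBIT − I − D_p/(1−t)] = £3,446,000 ÷ [£3,446,000 − £1,465,000.00 − £384,931.51] = £3,446,000 ÷ £1,596,068.49 = 2.1591.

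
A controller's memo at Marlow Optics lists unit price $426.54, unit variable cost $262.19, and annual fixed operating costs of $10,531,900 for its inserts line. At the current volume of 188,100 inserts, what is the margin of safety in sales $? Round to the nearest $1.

Each unit contributes $426.54 − $262.19 = $164.35. Break-even units = $10,531,900 ÷ $164.35 = 64,082.14; break-even revenue = 64,082.14 × $426.54 = $27,333,596.75.
Current sales = 188,100 × $426.54 = $80,232,174.00.
Margin of safety = $80,232,174.00 − $27,333,596.75 = $52,898,577.

$52,898,577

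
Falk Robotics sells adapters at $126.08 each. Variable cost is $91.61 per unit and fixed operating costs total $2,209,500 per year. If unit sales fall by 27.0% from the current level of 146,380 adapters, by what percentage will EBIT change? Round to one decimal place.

At 146,380 units, contribution = 146,380 × $34.47 = $5,045,718.60.
EBIT = $5,045,718.60 − $2,209,500 = $2,836,218.60.
Degree of operating leverage = $5,045,718.60 / $2,836,218.60 = 1.7790.
So EBIT moves 1.7790 × (-27.0%) = -48.0%.

-48.0%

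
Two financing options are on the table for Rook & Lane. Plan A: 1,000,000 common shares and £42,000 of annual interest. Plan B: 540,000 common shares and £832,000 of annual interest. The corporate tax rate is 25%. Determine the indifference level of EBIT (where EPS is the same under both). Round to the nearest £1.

£1,759,391

At indifference, (EBIT − 42,000)(1 − t)/1,000,000 = (EBIT − 832,000)(1 − t)/540,000.
The (1 − t) factor cancels: (EBIT − 42,000) × 540,000 = (EBIT − 832,000) × 1,000,000.
EBIT × (1,000,000 − 540,000) = 832,000 × 1,000,000 − 42,000 × 540,000 = 809,320,000,000, so EBIT = 809,320,000,000 ÷ 460,000 = 1,759,391.30.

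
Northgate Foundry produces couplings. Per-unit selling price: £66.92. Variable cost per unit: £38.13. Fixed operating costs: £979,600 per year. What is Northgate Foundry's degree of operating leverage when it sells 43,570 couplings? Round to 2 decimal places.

4.57

At 43,570 units, contribution = 43,570 × £28.79 = £1,254,380.30.
EBIT = £1,254,380.30 − £979,600 = £274,780.30.
Degree of operating leverage = £1,254,380.30 / £274,780.30 = 4.5650.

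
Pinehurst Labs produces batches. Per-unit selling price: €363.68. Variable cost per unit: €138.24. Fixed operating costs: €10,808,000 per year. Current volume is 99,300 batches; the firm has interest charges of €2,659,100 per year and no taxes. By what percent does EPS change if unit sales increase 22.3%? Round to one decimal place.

At 99,300 units, contribution = 99,300 × €225.44 = €22,386,192.00.
EBIT = €22,386,192.00 − €10,808,000 = €11,578,192.00.
Interest = €2,659,100.00, so EBIT − I = €8,919,092.00.
DCL = total CM / (EBIT − I) = €22,386,192.00 / €8,919,092.00 = 2.5099.
EPS therefore changes by 2.5099 × (+22.3%) = +56.0%.

+56.0%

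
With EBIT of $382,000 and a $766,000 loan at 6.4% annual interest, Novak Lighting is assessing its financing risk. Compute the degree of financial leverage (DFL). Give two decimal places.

Annual interest charges come to $49,024.00.
Degree of financial leverage = EBIT / (EBIT − interest) = $382,000 / $332,976.00 = 1.1472.

1.15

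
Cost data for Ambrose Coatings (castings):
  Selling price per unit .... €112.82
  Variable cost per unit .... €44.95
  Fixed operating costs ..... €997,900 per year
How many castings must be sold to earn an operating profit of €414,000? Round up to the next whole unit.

Contribution margin per unit = €112.82 − €44.95 = €67.87.
Need Q such that Q × €67.87 − €997,900 = €414,000, i.e. Q = €1,411,900 / €67.87 = 20,803.01 → 20,804.

20,804 castings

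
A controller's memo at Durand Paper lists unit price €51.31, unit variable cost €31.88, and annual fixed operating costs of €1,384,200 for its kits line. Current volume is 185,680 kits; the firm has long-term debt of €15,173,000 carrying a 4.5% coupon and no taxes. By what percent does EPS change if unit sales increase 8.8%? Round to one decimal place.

+20.6%

Contribution at this volume is 185,680 × €19.43 = €3,607,762.40.
Subtracting fixed costs: EBIT = €3,607,762.40 − €1,384,200 = €2,223,562.40.
After interest of €682,785.00, pre-tax earnings = €1,540,777.40.
Degree of combined leverage = contribution ÷ (EBIT − I) = €3,607,762.40 ÷ €1,540,777.40 = 2.3415.
EPS therefore changes by 2.3415 × (+8.8%) = +20.6%.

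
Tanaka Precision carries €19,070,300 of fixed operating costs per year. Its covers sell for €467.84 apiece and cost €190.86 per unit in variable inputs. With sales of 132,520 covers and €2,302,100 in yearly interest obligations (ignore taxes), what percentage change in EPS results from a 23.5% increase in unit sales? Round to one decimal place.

+56.3%

Contribution at this volume is 132,520 × €276.98 = €36,705,389.60.
Subtracting fixed costs: EBIT = €36,705,389.60 − €19,070,300 = €17,635,089.60.
After interest of €2,302,100.00, pre-tax earnings = €15,332,989.60.
DCL = total CM / (EBIT − I) = €36,705,389.60 / €15,332,989.60 = 2.3939.
%ΔEPS = DCL × %ΔSales = 2.3939 × +23.5% = +56.3%.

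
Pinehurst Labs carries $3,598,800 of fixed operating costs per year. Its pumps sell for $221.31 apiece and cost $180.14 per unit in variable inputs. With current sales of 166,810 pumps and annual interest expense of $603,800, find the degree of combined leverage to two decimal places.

Contribution at this volume is 166,810 × $41.17 = $6,867,567.70.
EBIT = $6,867,567.70 − $3,598,800 = $3,268,767.70. Interest = $603,800.00.
DOL = $6,867,567.70 ÷ $3,268,767.70 = 2.1010; DFL = $3,268,767.70 ÷ $2,664,967.70 = 1.2266.
Combined leverage = 2.1010 × 1.2266 = 2.5771.

2.58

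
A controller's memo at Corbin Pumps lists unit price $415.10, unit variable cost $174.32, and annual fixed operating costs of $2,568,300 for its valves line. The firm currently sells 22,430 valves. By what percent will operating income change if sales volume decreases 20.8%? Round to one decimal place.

-39.7%

At 22,430 units, contribution = 22,430 × $240.78 = $5,400,695.40.
Operating income = contribution − fixed costs = $5,400,695.40 − $2,568,300 = $2,832,395.40.
Degree of operating leverage = $5,400,695.40 / $2,832,395.40 = 1.9068.
Operating income changes by 1.9068 × -20.8% = -39.7%.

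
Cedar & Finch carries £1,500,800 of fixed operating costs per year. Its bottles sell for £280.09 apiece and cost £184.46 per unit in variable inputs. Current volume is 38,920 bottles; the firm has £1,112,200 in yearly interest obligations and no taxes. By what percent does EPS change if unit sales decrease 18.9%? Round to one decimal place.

At 38,920 units, contribution = 38,920 × £95.63 = £3,721,919.60.
Subtracting fixed costs: EBIT = £3,721,919.60 − £1,500,800 = £2,221,119.60.
Interest = £1,112,200.00, so EBIT − I = £1,108,919.60.
DCL = total CM / (EBIT − I) = £3,721,919.60 / £1,108,919.60 = 3.3563.
EPS therefore changes by 3.3563 × (-18.9%) = -63.4%.

-63.4%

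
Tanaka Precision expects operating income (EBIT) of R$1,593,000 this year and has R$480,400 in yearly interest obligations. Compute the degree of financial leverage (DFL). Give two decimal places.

Interest = R$480,400.00.
DFL = EBIT ÷ (EBIT − I) = R$1,593,000 ÷ (R$1,593,000 − R$480,400.00) = R$1,593,000 ÷ R$1,112,600.00 = 1.4318.

1.43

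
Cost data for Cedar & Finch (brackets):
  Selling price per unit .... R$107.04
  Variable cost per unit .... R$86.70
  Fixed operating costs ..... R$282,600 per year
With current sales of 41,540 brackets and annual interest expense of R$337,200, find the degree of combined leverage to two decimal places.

3.75

At 41,540 units, contribution = 41,540 × R$20.34 = R$844,923.60.
Subtracting fixed costs: EBIT = R$844,923.60 − R$282,600 = R$562,323.60. Interest = R$337,200.00.
DOL = R$844,923.60 ÷ R$562,323.60 = 1.5026; DFL = R$562,323.60 ÷ R$225,123.60 = 2.4978.
DCL = DOL × DFL = 1.5026 × 2.4978 = 3.7532.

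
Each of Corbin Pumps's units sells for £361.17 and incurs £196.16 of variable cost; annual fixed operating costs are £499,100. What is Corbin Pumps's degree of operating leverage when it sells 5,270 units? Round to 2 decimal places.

2.35

Contribution at this volume is 5,270 × £165.01 = £869,602.70.
EBIT = £869,602.70 − £499,100 = £370,502.70.
Degree of operating leverage = £869,602.70 / £370,502.70 = 2.3471.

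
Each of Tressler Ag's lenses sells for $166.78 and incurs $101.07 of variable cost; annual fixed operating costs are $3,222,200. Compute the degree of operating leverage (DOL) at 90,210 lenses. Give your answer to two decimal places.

Total contribution margin = 90,210 × $65.71 = $5,927,699.10.
EBIT = $5,927,699.10 − $3,222,200 = $2,705,499.10.
So DOL = total CM / EBIT = $5,927,699.10 / $2,705,499.10 = 2.1910.

2.19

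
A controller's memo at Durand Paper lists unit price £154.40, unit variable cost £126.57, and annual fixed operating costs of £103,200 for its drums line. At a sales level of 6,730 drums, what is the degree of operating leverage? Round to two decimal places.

2.23

Contribution at this volume is 6,730 × £27.83 = £187,295.90.
Operating income = contribution − fixed costs = £187,295.90 − £103,200 = £84,095.90.
So DOL = total CM / EBIT = £187,295.90 / £84,095.90 = 2.2272.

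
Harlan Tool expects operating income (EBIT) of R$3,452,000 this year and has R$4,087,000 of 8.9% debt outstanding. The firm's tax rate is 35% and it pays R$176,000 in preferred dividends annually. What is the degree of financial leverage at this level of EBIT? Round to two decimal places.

Annual interest charges come to R$363,743.00.
Preferred dividends grossed up pre-tax: R$176,000 / (1 − 0.35) = R$270,769.23.
DFL = EBIT ÷ [EBIT − I − D_p/(1−t)] = R$3,452,000 ÷ [R$3,452,000 − R$363,743.00 − R$270,769.23] = R$3,452,000 ÷ R$2,817,487.77 = 1.2252.

1.23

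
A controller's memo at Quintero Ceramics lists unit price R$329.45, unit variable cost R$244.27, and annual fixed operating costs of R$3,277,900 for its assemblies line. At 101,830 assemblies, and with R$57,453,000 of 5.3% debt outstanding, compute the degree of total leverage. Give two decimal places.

Total contribution margin = 101,830 × R$85.18 = R$8,673,879.40.
Operating income = contribution − fixed costs = R$8,673,879.40 − R$3,277,900 = R$5,395,979.40. Interest = R$3,045,009.00, so EBIT − I = R$2,350,970.40.
DCL = contribution ÷ (EBIT − I) = R$8,673,879.40 ÷ R$2,350,970.40 = 3.6895.

3.69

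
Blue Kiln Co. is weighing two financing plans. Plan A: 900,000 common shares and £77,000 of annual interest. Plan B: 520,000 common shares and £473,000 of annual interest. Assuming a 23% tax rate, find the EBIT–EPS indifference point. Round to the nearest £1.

Set EPS_A = EPS_B: (EBIT − £77,000)(1 − 0.23) ÷ 900,000 = (EBIT − £473,000)(1 − 0.23) ÷ 520,000.
The (1 − t) factor cancels: (EBIT − 77,000) × 520,000 = (EBIT − 473,000) × 900,000.
EBIT × (900,000 − 520,000) = 473,000 × 900,000 − 77,000 × 520,000 = 385,660,000,000, so EBIT = 385,660,000,000 ÷ 380,000 = 1,014,894.74.

£1,014,895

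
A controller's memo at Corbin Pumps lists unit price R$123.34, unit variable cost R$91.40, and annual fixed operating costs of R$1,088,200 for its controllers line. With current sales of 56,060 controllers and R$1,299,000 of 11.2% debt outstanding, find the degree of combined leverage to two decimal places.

3.22

At 56,060 units, contribution = 56,060 × R$31.94 = R$1,790,556.40.
Operating income = contribution − fixed costs = R$1,790,556.40 − R$1,088,200 = R$702,356.40. Interest = R$145,488.00, so EBIT − I = R$556,868.40.
Degree of total leverage = total CM / (EBIT − interest) = R$1,790,556.40 / R$556,868.40 = 3.2154.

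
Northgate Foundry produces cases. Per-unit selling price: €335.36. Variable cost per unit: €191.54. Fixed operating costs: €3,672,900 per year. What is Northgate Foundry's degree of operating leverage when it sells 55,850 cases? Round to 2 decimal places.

At 55,850 units, contribution = 55,850 × €143.82 = €8,032,347.00.
Operating income = contribution − fixed costs = €8,032,347.00 − €3,672,900 = €4,359,447.00.
Degree of operating leverage = €8,032,347.00 / €4,359,447.00 = 1.8425.

1.84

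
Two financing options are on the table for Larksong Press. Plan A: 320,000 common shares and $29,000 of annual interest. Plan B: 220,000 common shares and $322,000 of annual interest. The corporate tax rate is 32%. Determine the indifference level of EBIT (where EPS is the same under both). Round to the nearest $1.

$966,600

At indifference, (EBIT − 29,000)(1 − t)/320,000 = (EBIT − 322,000)(1 − t)/220,000.
The (1 − t) factor cancels: (EBIT − 29,000) × 220,000 = (EBIT − 322,000) × 320,000.
EBIT × (320,000 − 220,000) = 322,000 × 320,000 − 29,000 × 220,000 = 96,660,000,000, so EBIT = 96,660,000,000 ÷ 100,000 = 966,600.00.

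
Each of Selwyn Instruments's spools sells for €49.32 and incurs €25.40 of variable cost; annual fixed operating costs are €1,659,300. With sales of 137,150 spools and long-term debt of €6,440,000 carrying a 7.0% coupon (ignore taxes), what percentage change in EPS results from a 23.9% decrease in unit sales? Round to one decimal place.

-67.0%

Total contribution margin = 137,150 × €23.92 = €3,280,628.00.
EBIT = €3,280,628.00 − €1,659,300 = €1,621,328.00.
Interest = €450,800.00, so EBIT − I = €1,170,528.00.
Degree of combined leverage = contribution ÷ (EBIT − I) = €3,280,628.00 ÷ €1,170,528.00 = 2.8027.
EPS therefore changes by 2.8027 × (-23.9%) = -67.0%.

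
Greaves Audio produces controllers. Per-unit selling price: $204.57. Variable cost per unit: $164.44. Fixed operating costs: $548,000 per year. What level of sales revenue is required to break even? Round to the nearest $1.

$2,793,530

Contribution margin per unit = $204.57 − $164.44 = $40.13, a CM ratio of $40.13 ÷ $204.57 = 0.1962.
Break-even sales = FC ÷ CM ratio = $548,000 × $204.57 / $40.13 = $2,793,530.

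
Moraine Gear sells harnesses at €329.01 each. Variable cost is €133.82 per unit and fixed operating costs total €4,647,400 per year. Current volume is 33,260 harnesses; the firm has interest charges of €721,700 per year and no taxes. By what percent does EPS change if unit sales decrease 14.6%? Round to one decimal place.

-84.4%

Contribution at this volume is 33,260 × €195.19 = €6,492,019.40.
Operating income = contribution − fixed costs = €6,492,019.40 − €4,647,400 = €1,844,619.40.
After interest of €721,700.00, pre-tax earnings = €1,122,919.40.
Degree of combined leverage = contribution ÷ (EBIT − I) = €6,492,019.40 ÷ €1,122,919.40 = 5.7814.
EPS therefore changes by 5.7814 × (-14.6%) = -84.4%.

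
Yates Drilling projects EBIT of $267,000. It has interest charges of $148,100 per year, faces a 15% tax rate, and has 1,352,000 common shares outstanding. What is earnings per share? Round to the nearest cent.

Pre-tax income = $267,000 − $148,100.00 = $118,900.00.
After tax at 15%: net income = $118,900.00 × 0.85 = $101,065.00.
EPS = $101,065.00 ÷ 1,352,000 = $0.07.

$0.07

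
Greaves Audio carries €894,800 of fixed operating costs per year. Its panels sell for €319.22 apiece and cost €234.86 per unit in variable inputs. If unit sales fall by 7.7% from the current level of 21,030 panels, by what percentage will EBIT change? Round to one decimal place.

-15.5%

Total contribution margin = 21,030 × €84.36 = €1,774,090.80.
EBIT = €1,774,090.80 − €894,800 = €879,290.80.
Degree of operating leverage = €1,774,090.80 / €879,290.80 = 2.0176.
Operating income changes by 2.0176 × -7.7% = -15.5%.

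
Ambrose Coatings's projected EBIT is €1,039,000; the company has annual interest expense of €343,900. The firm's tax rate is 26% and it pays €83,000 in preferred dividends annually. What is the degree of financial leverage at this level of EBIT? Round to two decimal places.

1.78

Interest = €343,900.00.
Preferred dividends grossed up pre-tax: €83,000 / (1 − 0.26) = €112,162.16.
DFL = EBIT ÷ [EBIT − I − D_p/(1−t)] = €1,039,000 ÷ [€1,039,000 − €343,900.00 − €112,162.16] = €1,039,000 ÷ €582,937.84 = 1.7824.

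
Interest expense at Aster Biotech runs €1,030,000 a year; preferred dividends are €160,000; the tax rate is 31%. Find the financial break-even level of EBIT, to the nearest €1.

Preferred dividends are paid after tax, so their pre-tax equivalent is €160,000 ÷ (1 − 0.31) = €231,884.06.
Financial break-even EBIT = interest + D_p ÷ (1 − t) = €1,030,000 + €231,884.06 = €1,261,884.06.

€1,261,884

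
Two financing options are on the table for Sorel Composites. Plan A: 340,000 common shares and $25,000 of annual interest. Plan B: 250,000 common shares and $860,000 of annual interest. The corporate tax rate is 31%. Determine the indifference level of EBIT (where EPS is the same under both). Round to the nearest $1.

$3,179,444

At indifference, (EBIT − 25,000)(1 − t)/340,000 = (EBIT − 860,000)(1 − t)/250,000.
The (1 − t) factor cancels: (EBIT − 25,000) × 250,000 = (EBIT − 860,000) × 340,000.
EBIT × (340,000 − 250,000) = 860,000 × 340,000 − 25,000 × 250,000 = 286,150,000,000, so EBIT = 286,150,000,000 ÷ 90,000 = 3,179,444.44.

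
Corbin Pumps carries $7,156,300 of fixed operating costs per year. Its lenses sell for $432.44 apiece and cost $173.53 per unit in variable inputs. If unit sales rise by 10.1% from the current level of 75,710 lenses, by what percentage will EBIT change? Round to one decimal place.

Contribution at this volume is 75,710 × $258.91 = $19,602,076.10.
Subtracting fixed costs: EBIT = $19,602,076.10 − $7,156,300 = $12,445,776.10.
DOL = contribution ÷ EBIT = $19,602,076.10 ÷ $12,445,776.10 = 1.5750.
%ΔEBIT = DOL × %ΔSales = 1.5750 × +10.1% = +15.9%.

+15.9%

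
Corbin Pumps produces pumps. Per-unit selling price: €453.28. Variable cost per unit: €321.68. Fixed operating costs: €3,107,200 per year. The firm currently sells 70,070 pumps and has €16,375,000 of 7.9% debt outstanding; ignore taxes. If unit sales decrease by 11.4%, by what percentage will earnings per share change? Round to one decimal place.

Total contribution margin = 70,070 × €131.60 = €9,221,212.00.
EBIT = €9,221,212.00 − €3,107,200 = €6,114,012.00.
After interest of €1,293,625.00, pre-tax earnings = €4,820,387.00.
Degree of combined leverage = contribution ÷ (EBIT − I) = €9,221,212.00 ÷ €4,820,387.00 = 1.9130.
EPS therefore changes by 1.9130 × (-11.4%) = -21.8%.

-21.8%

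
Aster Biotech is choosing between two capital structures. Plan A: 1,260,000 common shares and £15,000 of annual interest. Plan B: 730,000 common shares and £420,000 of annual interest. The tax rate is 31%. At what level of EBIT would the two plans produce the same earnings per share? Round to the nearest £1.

£977,830

Set EPS_A = EPS_B: (EBIT − £15,000)(1 − 0.31) ÷ 1,260,000 = (EBIT − £420,000)(1 − 0.31) ÷ 730,000.
The (1 − t) factor cancels: (EBIT − 15,000) × 730,000 = (EBIT − 420,000) × 1,260,000.
Solving, EBIT = (420,000·1,260,000 − 15,000·730,000) / (1,260,000 − 730,000) = 518,250,000,000 / 530,000 = 977,830.19.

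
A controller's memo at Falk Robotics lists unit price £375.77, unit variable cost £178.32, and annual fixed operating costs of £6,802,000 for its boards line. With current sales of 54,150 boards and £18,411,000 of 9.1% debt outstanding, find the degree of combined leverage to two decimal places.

Total contribution margin = 54,150 × £197.45 = £10,691,917.50.
Operating income = contribution − fixed costs = £10,691,917.50 − £6,802,000 = £3,889,917.50. Interest = £1,675,401.00, so EBIT − I = £2,214,516.50.
Degree of total leverage = total CM / (EBIT − interest) = £10,691,917.50 / £2,214,516.50 = 4.8281.

4.83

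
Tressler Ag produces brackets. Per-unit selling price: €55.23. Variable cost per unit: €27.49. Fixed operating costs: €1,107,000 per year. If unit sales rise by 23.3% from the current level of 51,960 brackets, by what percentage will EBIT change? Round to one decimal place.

At 51,960 units, contribution = 51,960 × €27.74 = €1,441,370.40.
Subtracting fixed costs: EBIT = €1,441,370.40 − €1,107,000 = €334,370.40.
So DOL = total CM / EBIT = €1,441,370.40 / €334,370.40 = 4.3107.
%ΔEBIT = DOL × %ΔSales = 4.3107 × +23.3% = +100.4%.

+100.4%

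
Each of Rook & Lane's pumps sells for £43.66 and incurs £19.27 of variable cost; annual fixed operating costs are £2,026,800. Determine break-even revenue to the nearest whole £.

£3,628,130

Contribution margin per unit = £43.66 − £19.27 = £24.39, a CM ratio of £24.39 ÷ £43.66 = 0.5586.
Break-even revenue = fixed costs × price ÷ CM = £2,026,800 × £43.66 ÷ £24.39 = £3,628,130.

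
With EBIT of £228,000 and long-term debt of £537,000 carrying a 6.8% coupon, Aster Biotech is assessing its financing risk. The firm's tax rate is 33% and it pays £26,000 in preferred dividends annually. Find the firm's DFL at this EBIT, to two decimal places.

Annual interest charges come to £36,516.00.
Preferred dividends grossed up pre-tax: £26,000 / (1 − 0.33) = £38,805.97.
DFL = EBIT ÷ [EBIT − I − D_p/(1−t)] = £228,000 ÷ [£228,000 − £36,516.00 − £38,805.97] = £228,000 ÷ £152,678.03 = 1.4933.

1.49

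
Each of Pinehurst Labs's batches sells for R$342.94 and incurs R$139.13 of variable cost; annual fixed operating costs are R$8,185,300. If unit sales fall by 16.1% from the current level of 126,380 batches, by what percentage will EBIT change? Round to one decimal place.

At 126,380 units, contribution = 126,380 × R$203.81 = R$25,757,507.80.
EBIT = R$25,757,507.80 − R$8,185,300 = R$17,572,207.80.
DOL = contribution ÷ EBIT = R$25,757,507.80 ÷ R$17,572,207.80 = 1.4658.
%ΔEBIT = DOL × %ΔSales = 1.4658 × -16.1% = -23.6%.

-23.6%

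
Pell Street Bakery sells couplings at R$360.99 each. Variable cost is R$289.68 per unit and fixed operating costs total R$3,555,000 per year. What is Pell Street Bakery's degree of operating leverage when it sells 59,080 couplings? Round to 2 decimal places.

At 59,080 units, contribution = 59,080 × R$71.31 = R$4,212,994.80.
Operating income = contribution − fixed costs = R$4,212,994.80 − R$3,555,000 = R$657,994.80.
So DOL = total CM / EBIT = R$4,212,994.80 / R$657,994.80 = 6.4028.

6.40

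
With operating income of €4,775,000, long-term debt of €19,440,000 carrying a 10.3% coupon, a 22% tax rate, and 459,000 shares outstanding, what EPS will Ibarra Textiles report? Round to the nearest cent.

€4.71

Pre-tax income = €4,775,000 − €2,002,320.00 = €2,772,680.00.
After tax at 22%: net income = €2,772,680.00 × 0.78 = €2,162,690.40.
EPS = €2,162,690.40 ÷ 459,000 = €4.71.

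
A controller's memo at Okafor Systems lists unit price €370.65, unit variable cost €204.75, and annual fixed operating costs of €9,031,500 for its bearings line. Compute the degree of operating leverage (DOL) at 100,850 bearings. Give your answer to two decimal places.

Total contribution margin = 100,850 × €165.90 = €16,731,015.00.
EBIT = €16,731,015.00 − €9,031,500 = €7,699,515.00.
Degree of operating leverage = €16,731,015.00 / €7,699,515.00 = 2.1730.

2.17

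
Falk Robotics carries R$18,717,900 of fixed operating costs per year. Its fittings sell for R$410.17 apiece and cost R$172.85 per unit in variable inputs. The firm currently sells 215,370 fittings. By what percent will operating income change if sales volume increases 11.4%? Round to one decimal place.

+18.0%

Total contribution margin = 215,370 × R$237.32 = R$51,111,608.40.
Subtracting fixed costs: EBIT = R$51,111,608.40 − R$18,717,900 = R$32,393,708.40.
DOL = contribution ÷ EBIT = R$51,111,608.40 ÷ R$32,393,708.40 = 1.5778.
So EBIT moves 1.5778 × (+11.4%) = +18.0%.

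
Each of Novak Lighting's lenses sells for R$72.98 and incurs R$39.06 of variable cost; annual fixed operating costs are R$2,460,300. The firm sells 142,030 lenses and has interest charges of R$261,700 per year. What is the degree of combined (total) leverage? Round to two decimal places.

Total contribution margin = 142,030 × R$33.92 = R$4,817,657.60.
EBIT = R$4,817,657.60 − R$2,460,300 = R$2,357,357.60. Interest = R$261,700.00, so EBIT − I = R$2,095,657.60.
DCL = contribution ÷ (EBIT − I) = R$4,817,657.60 ÷ R$2,095,657.60 = 2.2989.

2.30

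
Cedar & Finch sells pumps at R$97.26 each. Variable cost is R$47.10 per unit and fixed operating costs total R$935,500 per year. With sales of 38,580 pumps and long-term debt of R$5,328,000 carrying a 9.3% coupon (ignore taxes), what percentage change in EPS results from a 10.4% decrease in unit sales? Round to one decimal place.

-39.9%

At 38,580 units, contribution = 38,580 × R$50.16 = R$1,935,172.80.
Operating income = contribution − fixed costs = R$1,935,172.80 − R$935,500 = R$999,672.80.
After interest of R$495,504.00, pre-tax earnings = R$504,168.80.
DCL = total CM / (EBIT − I) = R$1,935,172.80 / R$504,168.80 = 3.8383.
EPS therefore changes by 3.8383 × (-10.4%) = -39.9%.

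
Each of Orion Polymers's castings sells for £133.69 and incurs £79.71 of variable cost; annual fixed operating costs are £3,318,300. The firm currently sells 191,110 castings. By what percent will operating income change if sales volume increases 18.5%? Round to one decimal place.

+27.3%

Total contribution margin = 191,110 × £53.98 = £10,316,117.80.
Subtracting fixed costs: EBIT = £10,316,117.80 − £3,318,300 = £6,997,817.80.
Degree of operating leverage = £10,316,117.80 / £6,997,817.80 = 1.4742.
So EBIT moves 1.4742 × (+18.5%) = +27.3%.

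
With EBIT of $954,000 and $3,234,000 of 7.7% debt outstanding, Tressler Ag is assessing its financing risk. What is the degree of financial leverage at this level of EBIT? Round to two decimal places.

1.35

Annual interest charges come to $249,018.00.
DFL = EBIT ÷ (EBIT − I) = $954,000 ÷ ($954,000 − $249,018.00) = $954,000 ÷ $704,982.00 = 1.3532.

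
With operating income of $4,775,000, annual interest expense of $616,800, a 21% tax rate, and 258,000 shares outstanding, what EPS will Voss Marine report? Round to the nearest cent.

$12.73

Pre-tax income = $4,775,000 − $616,800.00 = $4,158,200.00.
After tax at 21%: net income = $4,158,200.00 × 0.79 = $3,284,978.00.
EPS = $3,284,978.00 ÷ 258,000 = $12.73.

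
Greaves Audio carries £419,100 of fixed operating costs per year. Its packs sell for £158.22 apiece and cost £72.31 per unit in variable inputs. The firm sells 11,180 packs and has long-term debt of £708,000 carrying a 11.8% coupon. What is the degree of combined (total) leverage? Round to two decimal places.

2.10

Contribution at this volume is 11,180 × £85.91 = £960,473.80.
Operating income = contribution − fixed costs = £960,473.80 − £419,100 = £541,373.80. Interest = £83,544.00, so EBIT − I = £457,829.80.
Degree of total leverage = total CM / (EBIT − interest) = £960,473.80 / £457,829.80 = 2.0979.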